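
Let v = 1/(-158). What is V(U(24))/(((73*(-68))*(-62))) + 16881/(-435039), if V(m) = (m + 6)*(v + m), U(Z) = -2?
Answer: -68452485293/1762899258868 ≈ -0.038830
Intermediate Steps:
v = -1/158 ≈ -0.0063291
V(m) = (6 + m)*(-1/158 + m) (V(m) = (m + 6)*(-1/158 + m) = (6 + m)*(-1/158 + m))
V(U(24))/(((73*(-68))*(-62))) + 16881/(-435039) = (-3/79 + (-2)**2 + (947/158)*(-2))/(((73*(-68))*(-62))) + 16881/(-435039) = (-3/79 + 4 - 947/79)/((-4964*(-62))) + 16881*(-1/435039) = -634/79/307768 - 5627/145013 = -634/79*1/307768 - 5627/145013 = -317/12156836 - 5627/145013 = -68452485293/1762899258868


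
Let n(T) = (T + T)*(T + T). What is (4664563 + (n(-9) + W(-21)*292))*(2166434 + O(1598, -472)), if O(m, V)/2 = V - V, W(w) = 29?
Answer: 10124515166070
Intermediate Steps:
O(m, V) = 0 (O(m, V) = 2*(V - V) = 2*0 = 0)
n(T) = 4*T² (n(T) = (2*T)*(2*T) = 4*T²)
(4664563 + (n(-9) + W(-21)*292))*(2166434 + O(1598, -472)) = (4664563 + (4*(-9)² + 29*292))*(2166434 + 0) = (4664563 + (4*81 + 8468))*2166434 = (4664563 + (324 + 8468))*2166434 = (4664563 + 8792)*2166434 = 4673355*2166434 = 10124515166070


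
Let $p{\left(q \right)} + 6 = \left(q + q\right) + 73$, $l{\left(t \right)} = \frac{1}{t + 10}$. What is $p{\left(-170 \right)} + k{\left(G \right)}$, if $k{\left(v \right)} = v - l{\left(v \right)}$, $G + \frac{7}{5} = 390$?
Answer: $\frac{1151929}{9965} \approx 115.6$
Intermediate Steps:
$G = \frac{1943}{5}$ ($G = - \frac{7}{5} + 390 = \frac{1943}{5} \approx 388.6$)
$l{\left(t \right)} = \frac{1}{10 + t}$
$k{\left(v \right)} = v - \frac{1}{10 + v}$
$p{\left(q \right)} = 67 + 2 q$ ($p{\left(q \right)} = -6 + \left(\left(q + q\right) + 73\right) = -6 + \left(2 q + 73\right) = -6 + \left(73 + 2 q\right) = 67 + 2 q$)
$p{\left(-170 \right)} + k{\left(G \right)} = \left(67 + 2 \left(-170\right)\right) + \frac{-1 + \frac{1943 \left(10 + \frac{1943}{5}\right)}{5}}{10 + \frac{1943}{5}} = \left(67 - 340\right) + \frac{-1 + \frac{1943}{5} \cdot \frac{1993}{5}}{\frac{1993}{5}} = -273 + \frac{5 \left(-1 + \frac{3872399}{25}\right)}{1993} = -273 + \frac{5}{1993} \cdot \frac{3872374}{25} = -273 + \frac{3872374}{9965} = \frac{1151929}{9965}$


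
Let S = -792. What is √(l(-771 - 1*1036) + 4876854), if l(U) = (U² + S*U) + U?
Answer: 4*√598215 ≈ 3093.8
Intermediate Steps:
l(U) = U² - 791*U (l(U) = (U² - 792*U) + U = U² - 791*U)
√(l(-771 - 1*1036) + 4876854) = √((-771 - 1*1036)*(-791 + (-771 - 1*1036)) + 4876854) = √((-771 - 1036)*(-791 + (-771 - 1036)) + 4876854) = √(-1807*(-791 - 1807) + 4876854) = √(-1807*(-2598) + 4876854) = √(4694586 + 4876854) = √9571440 = 4*√598215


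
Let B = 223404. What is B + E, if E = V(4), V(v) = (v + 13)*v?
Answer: 223472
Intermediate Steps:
V(v) = v*(13 + v) (V(v) = (13 + v)*v = v*(13 + v))
E = 68 (E = 4*(13 + 4) = 4*17 = 68)
B + E = 223404 + 68 = 223472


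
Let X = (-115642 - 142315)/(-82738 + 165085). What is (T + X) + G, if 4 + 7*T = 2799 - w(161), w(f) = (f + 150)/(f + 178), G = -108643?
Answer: -7050826786592/65136477 ≈ -1.0825e+5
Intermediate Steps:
w(f) = (150 + f)/(178 + f)
X = -257957/82347 ≈ -3.1326
T = 947194/2373 (T = -4/7 + (2799 - (150 + 161)/(178 + 161))/7 = -4/7 + (2799 - 311/339)/7 = -4/7 + (1/7)*(948550/339) = -4/7 + 948550/2373 = 947194/2373 ≈ 399.15)
(T + X) + G = (947194/2373 - 257957/82347) - 108643 = 25795484119/65136477 - 108643 = -7050826786592/65136477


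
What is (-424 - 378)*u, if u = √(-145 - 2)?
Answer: -5614*I*√3 ≈ -9723.7*I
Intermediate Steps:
u = 7*I*√3 (u = √(-147) = 7*I*√3 ≈ 12.124*I)
(-424 - 378)*u = (-424 - 378)*(7*I*√3) = -5614*I*√3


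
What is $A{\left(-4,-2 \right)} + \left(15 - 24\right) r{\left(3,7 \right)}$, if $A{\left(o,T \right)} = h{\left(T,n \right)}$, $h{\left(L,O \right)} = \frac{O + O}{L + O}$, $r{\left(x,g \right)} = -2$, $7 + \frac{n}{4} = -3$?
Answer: $\frac{418}{21} \approx 19.905$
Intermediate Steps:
$n = -40$ ($n = -28 + 4 \left(-3\right) = -28 - 12 = -40$)
$h{\left(L,O \right)} = \frac{2 O}{L + O}$
$A{\left(o,T \right)} = - \frac{80}{-40 + T}$ ($A{\left(o,T \right)} = 2 \left(-40\right) \frac{1}{T - 40} = 2 \left(-40\right) \frac{1}{-40 + T} = - \frac{80}{-40 + T}$)
$A{\left(-4,-2 \right)} + \left(15 - 24\right) r{\left(3,7 \right)} = - \frac{80}{-40 - 2} + \left(15 - 24\right) \left(-2\right) = - \frac{80}{-42} + \left(15 - 24\right) \left(-2\right) = \left(-80\right) \left(- \frac{1}{42}\right) - -18 = \frac{40}{21} + 18 = \frac{418}{21}$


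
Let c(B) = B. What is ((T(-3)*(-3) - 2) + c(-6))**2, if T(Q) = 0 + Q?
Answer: 1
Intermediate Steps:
T(Q) = Q
((T(-3)*(-3) - 2) + c(-6))**2 = ((-3*(-3) - 2) - 6)**2 = ((9 - 2) - 6)**2 = (7 - 6)**2 = 1**2 = 1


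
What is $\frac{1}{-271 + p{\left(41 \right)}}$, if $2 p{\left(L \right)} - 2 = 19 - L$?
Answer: $- \frac{1}{281} \approx -0.0035587$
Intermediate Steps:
$p{\left(L \right)} = \frac{21}{2} - \frac{L}{2}$ ($p{\left(L \right)} = 1 + \frac{19 - L}{2} = 1 - \left(- \frac{19}{2} + \frac{L}{2}\right) = \frac{21}{2} - \frac{L}{2}$)
$\frac{1}{-271 + p{\left(41 \right)}} = \frac{1}{-271 + \left(\frac{21}{2} - \frac{41}{2}\right)} = \frac{1}{-271 - 10} = \frac{1}{-281} = - \frac{1}{281}$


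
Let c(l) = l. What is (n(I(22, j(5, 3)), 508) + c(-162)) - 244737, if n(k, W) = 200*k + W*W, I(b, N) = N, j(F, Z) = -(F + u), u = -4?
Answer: 12965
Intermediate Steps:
j(F, Z) = 4 - F (j(F, Z) = -(F - 4) = -(-4 + F) = 4 - F)
n(k, W) = W**2 + 200*k (n(k, W) = 200*k + W**2 = W**2 + 200*k)
(n(I(22, j(5, 3)), 508) + c(-162)) - 244737 = ((508**2 + 200*(4 - 1*5)) - 162) - 244737 = ((258064 + 200*(4 - 5)) - 162) - 244737 = ((258064 + 200*(-1)) - 162) - 244737 = ((258064 - 200) - 162) - 244737 = (257864 - 162) - 244737 = 257702 - 244737 = 12965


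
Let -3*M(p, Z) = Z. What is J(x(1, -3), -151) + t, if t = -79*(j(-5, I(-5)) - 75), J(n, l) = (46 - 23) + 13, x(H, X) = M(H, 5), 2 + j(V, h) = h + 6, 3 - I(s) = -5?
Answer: 5013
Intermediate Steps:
M(p, Z) = -Z/3
I(s) = 8 (I(s) = 3 - 1*(-5) = 3 + 5 = 8)
j(V, h) = 4 + h (j(V, h) = -2 + (h + 6) = -2 + (6 + h) = 4 + h)
x(H, X) = -5/3 (x(H, X) = -⅓*5 = -5/3)
J(n, l) = 36 (J(n, l) = 23 + 13 = 36)
t = 4977 (t = -79*((4 + 8) - 75) = -79*(12 - 75) = -79*(-63) = 4977)
J(x(1, -3), -151) + t = 36 + 4977 = 5013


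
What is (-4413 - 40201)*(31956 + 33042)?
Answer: -2899820772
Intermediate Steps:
(-4413 - 40201)*(31956 + 33042) = -44614*64998 = -2899820772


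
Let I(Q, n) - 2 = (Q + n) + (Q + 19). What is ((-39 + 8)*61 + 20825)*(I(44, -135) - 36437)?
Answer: -690390442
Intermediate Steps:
I(Q, n) = 21 + n + 2*Q (I(Q, n) = 2 + ((Q + n) + (Q + 19)) = 2 + ((Q + n) + (19 + Q)) = 2 + (19 + n + 2*Q) = 21 + n + 2*Q)
((-39 + 8)*61 + 20825)*(I(44, -135) - 36437) = ((-39 + 8)*61 + 20825)*((21 - 135 + 2*44) - 36437) = (-31*61 + 20825)*((21 - 135 + 88) - 36437) = (-1891 + 20825)*(-26 - 36437) = 18934*(-36463) = -690390442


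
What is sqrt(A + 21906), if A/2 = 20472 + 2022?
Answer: sqrt(66894) ≈ 258.64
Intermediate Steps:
A = 44988 (A = 2*(20472 + 2022) = 2*22494 = 44988)
sqrt(A + 21906) = sqrt(44988 + 21906) = sqrt(66894)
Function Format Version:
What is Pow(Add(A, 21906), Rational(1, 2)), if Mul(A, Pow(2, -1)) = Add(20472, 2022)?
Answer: Pow(66894, Rational(1, 2)) ≈ 258.64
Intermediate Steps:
A = 44988 (A = Mul(2, Add(20472, 2022)) = Mul(2, 22494) = 44988)
Pow(Add(A, 21906), Rational(1, 2)) = Pow(Add(44988, 21906), Rational(1, 2)) = Pow(66894, Rational(1, 2))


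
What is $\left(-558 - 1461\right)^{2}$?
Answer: $4076361$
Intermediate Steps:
$\left(-558 - 1461\right)^{2} = \left(-2019\right)^{2} = 4076361$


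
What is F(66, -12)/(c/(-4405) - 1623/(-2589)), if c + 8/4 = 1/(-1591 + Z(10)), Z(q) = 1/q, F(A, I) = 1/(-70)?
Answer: -12095660427/531163990126 ≈ -0.022772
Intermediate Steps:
F(A, I) = -1/70
c = -31828/15909 (c = -2 + 1/(-1591 + 1/10) = -2 + 1/(-1591 + ⅒) = -2 + 1/(-15909/10) = -2 - 10/15909 = -31828/15909 ≈ -2.0006)
F(66, -12)/(c/(-4405) - 1623/(-2589)) = -1/(70*(-31828/15909/(-4405) - 1623/(-2589))) = -1/(70*(-31828/15909*(-1/4405) - 1623*(-1/2589))) = -1/(70*(31828/70079145 + 541/863)) = -1/(70*37940285009/60478302135) = -1/70*60478302135/37940285009 = -12095660427/531163990126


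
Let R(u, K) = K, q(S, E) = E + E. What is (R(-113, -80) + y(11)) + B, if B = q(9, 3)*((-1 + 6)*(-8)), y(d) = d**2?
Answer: -199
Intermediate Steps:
q(S, E) = 2*E
B = -240 (B = (2*3)*((-1 + 6)*(-8)) = 6*(5*(-8)) = 6*(-40) = -240)
(R(-113, -80) + y(11)) + B = (-80 + 11**2) - 240 = (-80 + 121) - 240 = 41 - 240 = -199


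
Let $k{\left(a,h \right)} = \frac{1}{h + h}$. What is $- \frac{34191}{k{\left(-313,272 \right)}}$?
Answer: $-18599904$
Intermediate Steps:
$k{\left(a,h \right)} = \frac{1}{2 h}$
$- \frac{34191}{k{\left(-313,272 \right)}} = - \frac{34191}{\frac{1}{2} \cdot \frac{1}{272}} = - 34191 \frac{1}{\frac{1}{544}} = \left(-34191\right) 544 = -18599904$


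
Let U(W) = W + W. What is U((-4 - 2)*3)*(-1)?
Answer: 36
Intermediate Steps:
U(W) = 2*W
U((-4 - 2)*3)*(-1) = (2*((-4 - 2)*3))*(-1) = (2*(-6*3))*(-1) = (2*(-18))*(-1) = -36*(-1) = 36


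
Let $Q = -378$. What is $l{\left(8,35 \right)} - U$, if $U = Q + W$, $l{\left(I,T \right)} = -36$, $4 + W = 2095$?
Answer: $-1749$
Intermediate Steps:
$W = 2091$ ($W = -4 + 2095 = 2091$)
$U = 1713$ ($U = -378 + 2091 = 1713$)
$l{\left(8,35 \right)} - U = -36 - 1713 = -1749$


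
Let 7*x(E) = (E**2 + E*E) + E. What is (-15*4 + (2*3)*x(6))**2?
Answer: 2304/49 ≈ 47.020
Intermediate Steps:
x(E) = E/7 + 2*E**2/7 (x(E) = ((E**2 + E*E) + E)/7 = ((E**2 + E**2) + E)/7 = (2*E**2 + E)/7 = (E + 2*E**2)/7 = E/7 + 2*E**2/7)
(-15*4 + (2*3)*x(6))**2 = (-15*4 + (2*3)*((1/7)*6*(1 + 2*6)))**2 = (-60 + 6*((1/7)*6*(1 + 12)))**2 = (-60 + 6*((1/7)*6*13))**2 = (-60 + 6*(78/7))**2 = (-60 + 468/7)**2 = (48/7)**2 = 2304/49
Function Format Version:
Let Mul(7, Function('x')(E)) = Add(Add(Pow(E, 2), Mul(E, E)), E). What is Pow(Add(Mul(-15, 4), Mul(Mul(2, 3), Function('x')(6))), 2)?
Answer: Rational(2304, 49) ≈ 47.020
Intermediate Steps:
Function('x')(E) = Add(Mul(Rational(1, 7), E), Mul(Rational(2, 7), Pow(E, 2))) (Function('x')(E) = Mul(Rational(1, 7), Add(Add(Pow(E, 2), Mul(E, E)), E)) = Mul(Rational(1, 7), Add(Add(Pow(E, 2), Pow(E, 2)), E)) = Mul(Rational(1, 7), Add(Mul(2, Pow(E, 2)), E)) = Mul(Rational(1, 7), Add(E, Mul(2, Pow(E, 2)))) = Add(Mul(Rational(1, 7), E), Mul(Rational(2, 7), Pow(E, 2))))
Pow(Add(Mul(-15, 4), Mul(Mul(2, 3), Function('x')(6))), 2) = Pow(Add(Mul(-15, 4), Mul(Mul(2, 3), Mul(Rational(1, 7), 6, Add(1, Mul(2, 6))))), 2) = Pow(Add(-60, Mul(6, Mul(Rational(1, 7), 6, Add(1, 12)))), 2) = Pow(Add(-60, Mul(6, Mul(Rational(1, 7), 6, 13))), 2) = Pow(Add(-60, Mul(6, Rational(78, 7))), 2) = Pow(Add(-60, Rational(468, 7)), 2) = Pow(Rational(48, 7), 2) = Rational(2304, 49)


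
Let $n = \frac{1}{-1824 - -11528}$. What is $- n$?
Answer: $- \frac{1}{9704} \approx -0.00010305$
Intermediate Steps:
$n = \frac{1}{9704}$ ($n = \frac{1}{-1824 + 11528} = \frac{1}{9704} \approx 0.00010305$)
$- n = \left(-1\right) \frac{1}{9704} = - \frac{1}{9704}$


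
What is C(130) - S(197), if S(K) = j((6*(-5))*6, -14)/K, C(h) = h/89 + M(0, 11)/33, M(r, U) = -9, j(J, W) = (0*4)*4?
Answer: 1163/979 ≈ 1.1879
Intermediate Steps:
j(J, W) = 0 (j(J, W) = 0*4 = 0)
C(h) = -3/11 + h/89 (C(h) = h/89 - 9/33 = h*(1/89) - 9*1/33 = h/89 - 3/11 = -3/11 + h/89)
S(K) = 0 (S(K) = 0/K = 0)
C(130) - S(197) = (-3/11 + (1/89)*130) - 1*0 = (-3/11 + 130/89) + 0 = 1163/979 + 0 = 1163/979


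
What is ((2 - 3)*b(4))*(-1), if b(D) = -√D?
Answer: -2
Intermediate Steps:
((2 - 3)*b(4))*(-1) = ((2 - 3)*(-√4))*(-1) = -(-1)*2*(-1) = -1*(-2)*(-1) = 2*(-1) = -2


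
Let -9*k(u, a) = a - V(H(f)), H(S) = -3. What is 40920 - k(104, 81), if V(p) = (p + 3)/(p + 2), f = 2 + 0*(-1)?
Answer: 40929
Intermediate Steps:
f = 2 (f = 2 + 0 = 2)
V(p) = (3 + p)/(2 + p)
k(u, a) = -a/9 (k(u, a) = -(a - (3 - 3)/(2 - 3))/9 = -(a - 0/(-1))/9 = -(a - (-1)*0)/9 = -(a - 1*0)/9 = -(a + 0)/9 = -a/9)
40920 - k(104, 81) = 40920 - (-1)*81/9 = 40920 - 1*(-9) = 40920 + 9 = 40929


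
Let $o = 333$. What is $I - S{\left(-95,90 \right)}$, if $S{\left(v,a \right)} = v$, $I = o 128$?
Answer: $42719$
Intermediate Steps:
$I = 42624$ ($I = 333 \cdot 128 = 42624$)
$I - S{\left(-95,90 \right)} = 42624 - -95 = 42624 + 95 = 42719$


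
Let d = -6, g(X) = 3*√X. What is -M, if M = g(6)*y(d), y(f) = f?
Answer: 18*√6 ≈ 44.091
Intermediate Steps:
M = -18*√6 (M = (3*√6)*(-6) = -18*√6 ≈ -44.091)
-M = -(-18)*√6 = 18*√6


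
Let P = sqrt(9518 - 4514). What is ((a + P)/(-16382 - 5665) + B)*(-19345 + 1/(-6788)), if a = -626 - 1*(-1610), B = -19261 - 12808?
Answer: 30947447898544149/49885012 + 131313861*sqrt(139)/24942506 ≈ 6.2038e+8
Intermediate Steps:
P = 6*sqrt(139) (P = sqrt(5004) = 6*sqrt(139) ≈ 70.739)
B = -32069
a = 984 (a = -626 + 1610 = 984)
((a + P)/(-16382 - 5665) + B)*(-19345 + 1/(-6788)) = ((984 + 6*sqrt(139))/(-16382 - 5665) - 32069)*(-19345 + 1/(-6788)) = ((984 + 6*sqrt(139))/(-22047) - 32069)*(-19345 - 1/6788) = ((984 + 6*sqrt(139))*(-1/22047) - 32069)*(-131313861/6788) = ((-328/7349 - 2*sqrt(139)/7349) - 32069)*(-131313861/6788) = (-235675409/7349 - 2*sqrt(139)/7349)*(-131313861/6788) = 30947447898544149/49885012 + 131313861*sqrt(139)/24942506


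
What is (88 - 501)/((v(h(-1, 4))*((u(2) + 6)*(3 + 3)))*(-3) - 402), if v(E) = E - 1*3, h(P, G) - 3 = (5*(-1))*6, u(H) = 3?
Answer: -413/4458 ≈ -0.092642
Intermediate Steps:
h(P, G) = -27 (h(P, G) = 3 + (5*(-1))*6 = 3 - 5*6 = 3 - 30 = -27)
v(E) = -3 + E (v(E) = E - 3 = -3 + E)
(88 - 501)/((v(h(-1, 4))*((u(2) + 6)*(3 + 3)))*(-3) - 402) = (88 - 501)/(((-3 - 27)*((3 + 6)*(3 + 3)))*(-3) - 402) = -413/(-270*6*(-3) - 402) = -413/(-30*54*(-3) - 402) = -413/(-1620*(-3) - 402) = -413/(4860 - 402) = -413/4458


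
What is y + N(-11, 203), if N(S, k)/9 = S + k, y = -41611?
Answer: -39883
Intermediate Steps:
N(S, k) = 9*S + 9*k (N(S, k) = 9*(S + k) = 9*S + 9*k)
y + N(-11, 203) = -41611 + (9*(-11) + 9*203) = -41611 + (-99 + 1827) = -41611 + 1728 = -39883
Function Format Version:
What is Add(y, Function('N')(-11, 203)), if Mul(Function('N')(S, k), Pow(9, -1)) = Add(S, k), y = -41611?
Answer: -39883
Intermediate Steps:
Function('N')(S, k) = Add(Mul(9, S), Mul(9, k)) (Function('N')(S, k) = Mul(9, Add(S, k)) = Add(Mul(9, S), Mul(9, k)))
Add(y, Function('N')(-11, 203)) = Add(-41611, Add(Mul(9, -11), Mul(9, 203))) = Add(-41611, Add(-99, 1827)) = Add(-41611, 1728) = -39883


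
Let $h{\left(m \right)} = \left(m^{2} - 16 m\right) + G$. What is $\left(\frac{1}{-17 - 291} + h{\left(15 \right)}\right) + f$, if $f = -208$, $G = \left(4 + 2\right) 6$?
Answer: $- \frac{57597}{308} \approx -187.0$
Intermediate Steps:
$G = 36$ ($G = 6 \cdot 6 = 36$)
$h{\left(m \right)} = 36 + m^{2} - 16 m$ ($h{\left(m \right)} = \left(m^{2} - 16 m\right) + 36 = 36 + m^{2} - 16 m$)
$\left(\frac{1}{-17 - 291} + h{\left(15 \right)}\right) + f = \left(\frac{1}{-17 - 291} + \left(36 + 15^{2} - 240\right)\right) - 208 = \left(\frac{1}{-308} + \left(36 + 225 - 240\right)\right) - 208 = \left(- \frac{1}{308} + 21\right) - 208 = \frac{6467}{308} - 208 = - \frac{57597}{308}$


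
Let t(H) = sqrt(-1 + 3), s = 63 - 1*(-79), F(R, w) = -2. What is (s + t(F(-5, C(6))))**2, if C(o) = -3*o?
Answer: (142 + sqrt(2))**2 ≈ 20568.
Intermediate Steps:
s = 142 (s = 63 + 79 = 142)
t(H) = sqrt(2)
(s + t(F(-5, C(6))))**2 = (142 + sqrt(2))**2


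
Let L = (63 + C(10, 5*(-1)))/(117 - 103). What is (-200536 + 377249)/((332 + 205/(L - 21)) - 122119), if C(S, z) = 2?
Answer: -40467277/27892093 ≈ -1.4509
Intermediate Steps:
L = 65/14 (L = (63 + 2)/(117 - 103) = 65/14 ≈ 4.6429)
(-200536 + 377249)/((332 + 205/(L - 21)) - 122119) = (-200536 + 377249)/((332 + 205/(65/14 - 21)) - 122119) = 176713/((332 + 205/(-229/14)) - 122119) = 176713/((332 - 14/229*205) - 122119) = 176713/((332 - 2870/229) - 122119) = 176713/(73158/229 - 122119) = 176713/(-27892093/229) = 176713*(-229/27892093) = -40467277/27892093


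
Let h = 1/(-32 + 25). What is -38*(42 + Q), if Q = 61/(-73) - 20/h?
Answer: -502550/73 ≈ -6884.3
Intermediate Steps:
h = -⅐ (h = 1/(-7) = -⅐ ≈ -0.14286)
Q = 10159/73 (Q = 61/(-73) - 20/(-⅐) = 61*(-1/73) - 20*(-7) = -61/73 + 140 = 10159/73 ≈ 139.16)
-38*(42 + Q) = -38*(42 + 10159/73) = -38*13225/73 = -502550/73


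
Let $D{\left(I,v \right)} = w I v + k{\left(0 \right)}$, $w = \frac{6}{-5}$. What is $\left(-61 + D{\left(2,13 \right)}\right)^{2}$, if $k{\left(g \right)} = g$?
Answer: $\frac{212521}{25} \approx 8500.8$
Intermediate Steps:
$w = - \frac{6}{5}$ ($w = 6 \left(- \frac{1}{5}\right) = - \frac{6}{5} \approx -1.2$)
$D{\left(I,v \right)} = - \frac{6 I v}{5}$ ($D{\left(I,v \right)} = - \frac{6 I}{5} v + 0 = - \frac{6 I v}{5} + 0 = - \frac{6 I v}{5}$)
$\left(-61 + D{\left(2,13 \right)}\right)^{2} = \left(-61 - \frac{12}{5} \cdot 13\right)^{2} = \left(-61 - \frac{156}{5}\right)^{2} = \left(- \frac{461}{5}\right)^{2} = \frac{212521}{25}$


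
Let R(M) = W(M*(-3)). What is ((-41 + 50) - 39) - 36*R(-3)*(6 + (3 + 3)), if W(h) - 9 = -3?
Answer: -2622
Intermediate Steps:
W(h) = 6 (W(h) = 9 - 3 = 6)
R(M) = 6
((-41 + 50) - 39) - 36*R(-3)*(6 + (3 + 3)) = ((-41 + 50) - 39) - 216*(6 + (3 + 3)) = (9 - 39) - 216*(6 + 6) = -30 - 216*12 = -30 - 36*72 = -30 - 2592 = -2622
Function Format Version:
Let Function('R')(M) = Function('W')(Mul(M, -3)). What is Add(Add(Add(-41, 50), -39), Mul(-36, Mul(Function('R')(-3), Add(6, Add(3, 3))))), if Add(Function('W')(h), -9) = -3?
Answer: -2622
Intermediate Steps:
Function('W')(h) = 6 (Function('W')(h) = Add(9, -3) = 6)
Function('R')(M) = 6
Add(Add(Add(-41, 50), -39), Mul(-36, Mul(Function('R')(-3), Add(6, Add(3, 3))))) = Add(Add(Add(-41, 50), -39), Mul(-36, Mul(6, Add(6, Add(3, 3))))) = Add(Add(9, -39), Mul(-36, Mul(6, Add(6, 6)))) = Add(-30, Mul(-36, Mul(6, 12))) = Add(-30, Mul(-36, 72)) = Add(-30, -2592) = -2622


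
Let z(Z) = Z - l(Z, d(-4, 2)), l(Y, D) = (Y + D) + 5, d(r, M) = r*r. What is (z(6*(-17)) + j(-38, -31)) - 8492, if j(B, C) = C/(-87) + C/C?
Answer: -740513/87 ≈ -8511.6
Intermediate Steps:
j(B, C) = 1 - C/87 (j(B, C) = C*(-1/87) + 1 = -C/87 + 1 = 1 - C/87)
d(r, M) = r²
l(Y, D) = 5 + D + Y (l(Y, D) = (D + Y) + 5 = 5 + D + Y)
z(Z) = -21 (z(Z) = Z - (5 + (-4)² + Z) = Z - (5 + 16 + Z) = Z - (21 + Z) = Z + (-21 - Z) = -21)
(z(6*(-17)) + j(-38, -31)) - 8492 = (-21 + (1 - 1/87*(-31))) - 8492 = (-21 + (1 + 31/87)) - 8492 = (-21 + 118/87) - 8492 = -1709/87 - 8492 = -740513/87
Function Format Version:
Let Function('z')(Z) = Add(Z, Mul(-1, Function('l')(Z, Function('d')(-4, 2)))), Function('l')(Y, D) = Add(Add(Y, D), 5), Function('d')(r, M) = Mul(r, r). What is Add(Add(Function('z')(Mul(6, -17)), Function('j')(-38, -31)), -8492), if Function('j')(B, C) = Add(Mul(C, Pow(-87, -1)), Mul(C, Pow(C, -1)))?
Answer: Rational(-740513, 87) ≈ -8511.6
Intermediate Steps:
Function('j')(B, C) = Add(1, Mul(Rational(-1, 87), C)) (Function('j')(B, C) = Add(Mul(C, Rational(-1, 87)), 1) = Add(Mul(Rational(-1, 87), C), 1) = Add(1, Mul(Rational(-1, 87), C)))
Function('d')(r, M) = Pow(r, 2)
Function('l')(Y, D) = Add(5, D, Y) (Function('l')(Y, D) = Add(Add(D, Y), 5) = Add(5, D, Y))
Function('z')(Z) = -21 (Function('z')(Z) = Add(Z, Mul(-1, Add(5, Pow(-4, 2), Z))) = Add(Z, Mul(-1, Add(5, 16, Z))) = Add(Z, Mul(-1, Add(21, Z))) = Add(Z, Add(-21, Mul(-1, Z))) = -21)
Add(Add(Function('z')(Mul(6, -17)), Function('j')(-38, -31)), -8492) = Add(Add(-21, Add(1, Mul(Rational(-1, 87), -31))), -8492) = Add(Add(-21, Add(1, Rational(31, 87))), -8492) = Add(Add(-21, Rational(118, 87)), -8492) = Add(Rational(-1709, 87), -8492) = Rational(-740513, 87)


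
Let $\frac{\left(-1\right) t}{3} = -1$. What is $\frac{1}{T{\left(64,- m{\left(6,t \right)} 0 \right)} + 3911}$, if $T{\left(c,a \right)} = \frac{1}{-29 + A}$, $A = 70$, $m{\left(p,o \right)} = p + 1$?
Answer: $\frac{41}{160352} \approx 0.00025569$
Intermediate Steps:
$t = 3$ ($t = \left(-3\right) \left(-1\right) = 3$)
$m{\left(p,o \right)} = 1 + p$
$T{\left(c,a \right)} = \frac{1}{41}$ ($T{\left(c,a \right)} = \frac{1}{-29 + 70} = \frac{1}{41}$)
$\frac{1}{T{\left(64,- m{\left(6,t \right)} 0 \right)} + 3911} = \frac{1}{\frac{1}{41} + 3911} = \frac{1}{\frac{160352}{41}} = \frac{41}{160352}$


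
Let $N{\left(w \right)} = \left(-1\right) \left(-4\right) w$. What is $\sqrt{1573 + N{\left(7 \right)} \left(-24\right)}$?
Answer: $\sqrt{901} \approx 30.017$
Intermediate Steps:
$N{\left(w \right)} = 4 w$
$\sqrt{1573 + N{\left(7 \right)} \left(-24\right)} = \sqrt{1573 + 4 \cdot 7 \left(-24\right)} = \sqrt{1573 + 28 \left(-24\right)} = \sqrt{1573 - 672} = \sqrt{901}$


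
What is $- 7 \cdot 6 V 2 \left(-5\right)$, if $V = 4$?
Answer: $1680$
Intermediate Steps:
$- 7 \cdot 6 V 2 \left(-5\right) = - 7 \cdot 6 \cdot 4 \cdot 2 \left(-5\right) = - 7 \cdot 24 \cdot 2 \left(-5\right) = \left(-7\right) 48 \left(-5\right) = \left(-336\right) \left(-5\right) = 1680$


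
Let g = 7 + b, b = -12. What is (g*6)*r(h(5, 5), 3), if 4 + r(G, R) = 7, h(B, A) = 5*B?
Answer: -90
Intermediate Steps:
r(G, R) = 3 (r(G, R) = -4 + 7 = 3)
g = -5 (g = 7 - 12 = -5)
(g*6)*r(h(5, 5), 3) = -5*6*3 = -30*3 = -90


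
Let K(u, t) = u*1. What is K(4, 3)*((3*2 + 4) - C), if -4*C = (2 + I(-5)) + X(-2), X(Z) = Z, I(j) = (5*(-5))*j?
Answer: 165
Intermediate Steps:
K(u, t) = u
I(j) = -25*j
C = -125/4 (C = -((2 - 25*(-5)) - 2)/4 = -((2 + 125) - 2)/4 = -(127 - 2)/4 = -¼*125 = -125/4 ≈ -31.250)
K(4, 3)*((3*2 + 4) - C) = 4*((3*2 + 4) - 1*(-125/4)) = 4*((6 + 4) + 125/4) = 4*(10 + 125/4) = 4*(165/4) = 165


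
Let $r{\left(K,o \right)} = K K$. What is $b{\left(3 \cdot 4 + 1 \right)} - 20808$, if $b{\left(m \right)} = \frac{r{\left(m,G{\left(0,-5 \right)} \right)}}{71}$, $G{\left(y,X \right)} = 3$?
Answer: $- \frac{1477199}{71} \approx -20806.0$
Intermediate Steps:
$r{\left(K,o \right)} = K^{2}$
$b{\left(m \right)} = \frac{m^{2}}{71}$
$b{\left(3 \cdot 4 + 1 \right)} - 20808 = \frac{\left(3 \cdot 4 + 1\right)^{2}}{71} - 20808 = \frac{\left(12 + 1\right)^{2}}{71} - 20808 = \frac{13^{2}}{71} - 20808 = \frac{1}{71} \cdot 169 - 20808 = \frac{169}{71} - 20808 = - \frac{1477199}{71}$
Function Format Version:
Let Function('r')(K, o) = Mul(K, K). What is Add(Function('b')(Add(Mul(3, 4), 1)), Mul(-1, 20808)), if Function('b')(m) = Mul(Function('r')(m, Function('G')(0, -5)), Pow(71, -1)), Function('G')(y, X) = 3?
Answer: Rational(-1477199, 71) ≈ -20806.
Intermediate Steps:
Function('r')(K, o) = Pow(K, 2)
Function('b')(m) = Mul(Rational(1, 71), Pow(m, 2)) (Function('b')(m) = Mul(Pow(m, 2), Pow(71, -1)) = Mul(Pow(m, 2), Rational(1, 71)) = Mul(Rational(1, 71), Pow(m, 2)))
Add(Function('b')(Add(Mul(3, 4), 1)), Mul(-1, 20808)) = Add(Mul(Rational(1, 71), Pow(Add(Mul(3, 4), 1), 2)), Mul(-1, 20808)) = Add(Mul(Rational(1, 71), Pow(Add(12, 1), 2)), -20808) = Add(Mul(Rational(1, 71), Pow(13, 2)), -20808) = Add(Mul(Rational(1, 71), 169), -20808) = Add(Rational(169, 71), -20808) = Rational(-1477199, 71)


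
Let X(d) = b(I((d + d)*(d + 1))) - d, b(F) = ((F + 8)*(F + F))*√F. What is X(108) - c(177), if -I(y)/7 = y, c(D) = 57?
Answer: -165 + 325924300800*I*√4578 ≈ -165.0 + 2.2052e+13*I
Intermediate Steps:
I(y) = -7*y
b(F) = 2*F^(3/2)*(8 + F) (b(F) = ((8 + F)*(2*F))*√F = (2*F*(8 + F))*√F = 2*F^(3/2)*(8 + F))
X(d) = -d + 28*√14*(-d*(1 + d))^(3/2)*(8 - 14*d*(1 + d)) (X(d) = 2*(-7*(d + d)*(d + 1))^(3/2)*(8 - 7*(d + d)*(d + 1)) - d = 2*(-7*2*d*(1 + d))^(3/2)*(8 - 7*2*d*(1 + d)) - d = 2*(-14*d*(1 + d))^(3/2)*(8 - 14*d*(1 + d)) - d = 2*(14*√14*(-d*(1 + d))^(3/2))*(8 - 14*d*(1 + d)) - d = 28*√14*(-d*(1 + d))^(3/2)*(8 - 14*d*(1 + d)) - d = -d + 28*√14*(-d*(1 + d))^(3/2)*(8 - 14*d*(1 + d)))
X(108) - c(177) = (-1*108 - √14*(-1*108*(1 + 108))^(3/2)*(-224 + 392*108*(1 + 108))) - 1*57 = (-108 - √14*(-1*108*109)^(3/2)*(-224 + 392*108*109)) - 57 = (-108 - √14*(-11772)^(3/2)*(-224 + 4614624)) - 57 = (-108 - 1*√14*(-70632*I*√327)*4614400) - 57 = (-108 + 325924300800*I*√4578) - 57 = -165 + 325924300800*I*√4578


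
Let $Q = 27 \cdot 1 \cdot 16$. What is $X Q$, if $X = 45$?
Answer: $19440$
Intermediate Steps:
$Q = 432$ ($Q = 27 \cdot 16 = 432$)
$X Q = 45 \cdot 432 = 19440$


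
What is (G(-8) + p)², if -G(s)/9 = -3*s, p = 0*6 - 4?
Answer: 48400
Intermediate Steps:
p = -4 (p = 0 - 4 = -4)
G(s) = 27*s (G(s) = -(-27)*s = 27*s)
(G(-8) + p)² = (27*(-8) - 4)² = (-216 - 4)² = (-220)² = 48400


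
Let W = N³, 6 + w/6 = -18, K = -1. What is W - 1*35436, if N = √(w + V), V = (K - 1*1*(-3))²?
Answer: -35436 - 280*I*√35 ≈ -35436.0 - 1656.5*I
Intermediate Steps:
w = -144 (w = -36 + 6*(-18) = -36 - 108 = -144)
V = 4 (V = (-1 - 1*1*(-3))² = (-1 - 1*(-3))² = (-1 + 3)² = 2² = 4)
N = 2*I*√35 (N = √(-144 + 4) = √(-140) = 2*I*√35 ≈ 11.832*I)
W = -280*I*√35 (W = (2*I*√35)³ = -280*I*√35 ≈ -1656.5*I)
W - 1*35436 = -280*I*√35 - 1*35436 = -280*I*√35 - 35436 = -35436 - 280*I*√35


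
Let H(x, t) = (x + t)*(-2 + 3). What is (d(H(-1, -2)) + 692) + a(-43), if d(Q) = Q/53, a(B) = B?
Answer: 34394/53 ≈ 648.94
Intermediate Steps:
H(x, t) = t + x (H(x, t) = (t + x)*1 = t + x)
d(Q) = Q/53 (d(Q) = Q*(1/53) = Q/53)
(d(H(-1, -2)) + 692) + a(-43) = ((-2 - 1)/53 + 692) - 43 = ((1/53)*(-3) + 692) - 43 = (-3/53 + 692) - 43 = 36673/53 - 43 = 34394/53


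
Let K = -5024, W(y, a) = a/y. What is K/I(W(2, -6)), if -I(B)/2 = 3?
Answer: 2512/3 ≈ 837.33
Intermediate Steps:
I(B) = -6 (I(B) = -2*3 = -6)
K/I(W(2, -6)) = -5024/(-6) = -5024*(-⅙) = 2512/3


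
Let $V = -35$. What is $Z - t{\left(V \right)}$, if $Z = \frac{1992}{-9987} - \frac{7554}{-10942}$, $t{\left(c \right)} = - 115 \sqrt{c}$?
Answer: $\frac{8940889}{18212959} + 115 i \sqrt{35} \approx 0.49091 + 680.35 i$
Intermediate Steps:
$Z = \frac{8940889}{18212959}$ ($Z = 1992 \left(- \frac{1}{9987}\right) - - \frac{3777}{5471} = - \frac{664}{3329} + \frac{3777}{5471} = \frac{8940889}{18212959} \approx 0.49091$)
$Z - t{\left(V \right)} = \frac{8940889}{18212959} - - 115 \sqrt{-35} = \frac{8940889}{18212959} - - 115 i \sqrt{35} = \frac{8940889}{18212959} + 115 i \sqrt{35}$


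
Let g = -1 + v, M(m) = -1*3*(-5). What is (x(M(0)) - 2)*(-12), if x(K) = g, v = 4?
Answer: -12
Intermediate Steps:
M(m) = 15 (M(m) = -3*(-5) = 15)
g = 3 (g = -1 + 4 = 3)
x(K) = 3
(x(M(0)) - 2)*(-12) = (3 - 2)*(-12) = 1*(-12) = -12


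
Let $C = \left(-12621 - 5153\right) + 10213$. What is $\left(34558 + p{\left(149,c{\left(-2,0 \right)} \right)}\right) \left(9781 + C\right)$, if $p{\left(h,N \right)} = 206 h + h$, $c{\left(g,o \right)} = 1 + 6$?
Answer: $145190220$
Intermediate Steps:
$c{\left(g,o \right)} = 7$
$p{\left(h,N \right)} = 207 h$
$C = -7561$ ($C = -17774 + 10213 = -7561$)
$\left(34558 + p{\left(149,c{\left(-2,0 \right)} \right)}\right) \left(9781 + C\right) = \left(34558 + 207 \cdot 149\right) \left(9781 - 7561\right) = \left(34558 + 30843\right) 2220 = 65401 \cdot 2220 = 145190220$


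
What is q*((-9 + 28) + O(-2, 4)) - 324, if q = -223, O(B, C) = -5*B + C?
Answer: -7683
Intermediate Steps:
O(B, C) = C - 5*B
q*((-9 + 28) + O(-2, 4)) - 324 = -223*((-9 + 28) + (4 - 5*(-2))) - 324 = -223*(19 + (4 + 10)) - 324 = -223*(19 + 14) - 324 = -223*33 - 324 = -7359 - 324 = -7683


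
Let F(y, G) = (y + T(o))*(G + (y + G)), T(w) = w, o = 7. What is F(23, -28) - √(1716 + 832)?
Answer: -990 - 14*√13 ≈ -1040.5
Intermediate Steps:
F(y, G) = (7 + y)*(y + 2*G) (F(y, G) = (y + 7)*(G + (y + G)) = (7 + y)*(G + (G + y)) = (7 + y)*(y + 2*G))
F(23, -28) - √(1716 + 832) = (23² + 7*23 + 14*(-28) + 2*(-28)*23) - √(1716 + 832) = (529 + 161 - 392 - 1288) - √2548 = -990 - 14*√13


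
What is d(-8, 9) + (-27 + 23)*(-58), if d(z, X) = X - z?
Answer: 249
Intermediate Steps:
d(-8, 9) + (-27 + 23)*(-58) = (9 - 1*(-8)) + (-27 + 23)*(-58) = (9 + 8) - 4*(-58) = 17 + 232 = 249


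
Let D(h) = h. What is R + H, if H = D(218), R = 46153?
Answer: 46371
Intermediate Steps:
H = 218
R + H = 46153 + 218 = 46371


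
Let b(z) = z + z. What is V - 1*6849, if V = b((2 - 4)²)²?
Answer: -6785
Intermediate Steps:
b(z) = 2*z
V = 64 (V = (2*(2 - 4)²)² = (2*(-2)²)² = (2*4)² = 8² = 64)
V - 1*6849 = 64 - 1*6849 = 64 - 6849 = -6785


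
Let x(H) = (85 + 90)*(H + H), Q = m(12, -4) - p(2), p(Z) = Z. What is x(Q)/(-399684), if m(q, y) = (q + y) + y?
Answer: -175/99921 ≈ -0.0017514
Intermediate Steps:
m(q, y) = q + 2*y
Q = 2 (Q = (12 + 2*(-4)) - 1*2 = (12 - 8) - 2 = 4 - 2 = 2)
x(H) = 350*H (x(H) = 175*(2*H) = 350*H)
x(Q)/(-399684) = (350*2)/(-399684) = 700*(-1/399684) = -175/99921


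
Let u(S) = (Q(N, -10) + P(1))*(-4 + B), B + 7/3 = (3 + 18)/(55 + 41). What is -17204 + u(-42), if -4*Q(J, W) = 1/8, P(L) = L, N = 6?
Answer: -52868885/3072 ≈ -17210.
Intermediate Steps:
Q(J, W) = -1/32 (Q(J, W) = -¼/8 = -¼*⅛ = -1/32)
B = -203/96 (B = -7/3 + (3 + 18)/(55 + 41) = -7/3 + 21/96 = -7/3 + 21*(1/96) = -7/3 + 7/32 = -203/96 ≈ -2.1146)
u(S) = -18197/3072 (u(S) = (-1/32 + 1)*(-4 - 203/96) = (31/32)*(-587/96) = -18197/3072)
-17204 + u(-42) = -17204 - 18197/3072 = -52868885/3072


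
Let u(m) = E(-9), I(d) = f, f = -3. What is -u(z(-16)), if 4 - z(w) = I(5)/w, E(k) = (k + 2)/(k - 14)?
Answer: -7/23 ≈ -0.30435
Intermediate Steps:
I(d) = -3
E(k) = (2 + k)/(-14 + k)
z(w) = 4 + 3/w (z(w) = 4 - (-3)/w = 4 + 3/w)
u(m) = 7/23 (u(m) = (2 - 9)/(-14 - 9) = -7/(-23) = -1/23*(-7) = 7/23)
-u(z(-16)) = -1*7/23 = -7/23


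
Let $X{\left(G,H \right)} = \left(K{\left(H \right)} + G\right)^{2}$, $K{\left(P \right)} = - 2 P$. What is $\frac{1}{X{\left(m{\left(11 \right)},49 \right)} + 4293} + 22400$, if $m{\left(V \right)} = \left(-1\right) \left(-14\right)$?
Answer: $\frac{254217601}{11349} \approx 22400.0$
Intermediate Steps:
$m{\left(V \right)} = 14$
$X{\left(G,H \right)} = \left(G - 2 H\right)^{2}$ ($X{\left(G,H \right)} = \left(- 2 H + G\right)^{2} = \left(G - 2 H\right)^{2}$)
$\frac{1}{X{\left(m{\left(11 \right)},49 \right)} + 4293} + 22400 = \frac{1}{\left(14 - 98\right)^{2} + 4293} + 22400 = \frac{1}{\left(-84\right)^{2} + 4293} + 22400 = \frac{1}{7056 + 4293} + 22400 = \frac{1}{11349} + 22400 = \frac{254217601}{11349}$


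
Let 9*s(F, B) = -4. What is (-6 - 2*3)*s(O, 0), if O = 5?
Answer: 16/3 ≈ 5.3333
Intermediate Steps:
s(F, B) = -4/9 (s(F, B) = (⅑)*(-4) = -4/9)
(-6 - 2*3)*s(O, 0) = (-6 - 2*3)*(-4/9) = (-6 - 6)*(-4/9) = -12*(-4/9) = 16/3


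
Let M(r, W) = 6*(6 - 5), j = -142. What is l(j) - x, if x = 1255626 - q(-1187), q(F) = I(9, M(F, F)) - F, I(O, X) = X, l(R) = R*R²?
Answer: -4117721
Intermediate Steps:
M(r, W) = 6 (M(r, W) = 6*1 = 6)
l(R) = R³
q(F) = 6 - F
x = 1254433 (x = 1255626 - (6 - 1*(-1187)) = 1255626 - (6 + 1187) = 1255626 - 1*1193 = 1255626 - 1193 = 1254433)
l(j) - x = (-142)³ - 1*1254433 = -2863288 - 1254433 = -4117721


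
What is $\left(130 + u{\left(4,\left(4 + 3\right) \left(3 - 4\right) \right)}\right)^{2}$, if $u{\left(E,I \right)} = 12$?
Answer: $20164$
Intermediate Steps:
$\left(130 + u{\left(4,\left(4 + 3\right) \left(3 - 4\right) \right)}\right)^{2} = \left(130 + 12\right)^{2} = 142^{2} = 20164$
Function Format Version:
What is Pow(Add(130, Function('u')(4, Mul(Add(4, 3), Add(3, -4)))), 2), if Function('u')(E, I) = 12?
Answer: 20164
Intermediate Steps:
Pow(Add(130, Function('u')(4, Mul(Add(4, 3), Add(3, -4)))), 2) = Pow(Add(130, 12), 2) = Pow(142, 2) = 20164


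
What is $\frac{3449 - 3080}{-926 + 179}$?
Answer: $- \frac{41}{83} \approx -0.49398$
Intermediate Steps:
$\frac{3449 - 3080}{-926 + 179} = \frac{3449 - 3080}{-747} = 369 \left(- \frac{1}{747}\right) = - \frac{41}{83}$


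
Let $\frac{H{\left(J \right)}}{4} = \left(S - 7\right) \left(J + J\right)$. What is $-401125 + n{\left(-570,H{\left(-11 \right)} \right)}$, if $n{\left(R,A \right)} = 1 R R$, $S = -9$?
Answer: $-76225$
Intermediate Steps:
$H{\left(J \right)} = - 128 J$ ($H{\left(J \right)} = 4 \left(-9 - 7\right) \left(J + J\right) = 4 \left(- 16 \cdot 2 J\right) = 4 \left(- 32 J\right) = - 128 J$)
$n{\left(R,A \right)} = R^{2}$ ($n{\left(R,A \right)} = R R = R^{2}$)
$-401125 + n{\left(-570,H{\left(-11 \right)} \right)} = -401125 + \left(-570\right)^{2} = -401125 + 324900 = -76225$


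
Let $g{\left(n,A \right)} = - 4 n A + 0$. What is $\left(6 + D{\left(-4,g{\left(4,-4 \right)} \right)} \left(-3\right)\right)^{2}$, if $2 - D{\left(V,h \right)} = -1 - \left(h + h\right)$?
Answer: $149769$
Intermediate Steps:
$g{\left(n,A \right)} = - 4 A n$ ($g{\left(n,A \right)} = - 4 A n + 0 = - 4 A n$)
$D{\left(V,h \right)} = 3 + 2 h$ ($D{\left(V,h \right)} = 2 - \left(-1 - \left(h + h\right)\right) = 2 - \left(-1 - 2 h\right) = 2 + \left(1 + 2 h\right) = 3 + 2 h$)
$\left(6 + D{\left(-4,g{\left(4,-4 \right)} \right)} \left(-3\right)\right)^{2} = \left(6 + \left(3 + 2 \left(\left(-4\right) \left(-4\right) 4\right)\right) \left(-3\right)\right)^{2} = \left(6 + \left(3 + 2 \cdot 64\right) \left(-3\right)\right)^{2} = \left(6 + \left(3 + 128\right) \left(-3\right)\right)^{2} = \left(6 + 131 \left(-3\right)\right)^{2} = \left(6 - 393\right)^{2} = \left(-387\right)^{2} = 149769$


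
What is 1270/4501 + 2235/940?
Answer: 2250707/846188 ≈ 2.6598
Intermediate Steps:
1270/4501 + 2235/940 = 1270*(1/4501) + 2235*(1/940) = 1270/4501 + 447/188 = 2250707/846188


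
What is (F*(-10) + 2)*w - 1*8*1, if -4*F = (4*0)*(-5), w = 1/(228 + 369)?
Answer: -4774/597 ≈ -7.9967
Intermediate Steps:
w = 1/597 ≈ 0.0016750
F = 0 (F = -4*0*(-5)/4 = -0*(-5) = -¼*0 = 0)
(F*(-10) + 2)*w - 1*8*1 = (0*(-10) + 2)*(1/597) - 1*8*1 = (0 + 2)*(1/597) - 8*1 = 2*(1/597) - 8 = 2/597 - 8 = -4774/597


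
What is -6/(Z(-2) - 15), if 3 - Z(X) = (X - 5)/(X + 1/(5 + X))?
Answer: 10/27 ≈ 0.37037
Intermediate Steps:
Z(X) = 3 - (-5 + X)/(X + 1/(5 + X)) (Z(X) = 3 - (X - 5)/(X + 1/(5 + X)) = 3 - (-5 + X)/(X + 1/(5 + X)))
-6/(Z(-2) - 15) = -6/((28 + 2*(-2)² + 15*(-2))/(1 + (-2)² + 5*(-2)) - 15) = -6/((28 + 2*4 - 30)/(1 + 4 - 10) - 15) = -6/((28 + 8 - 30)/(-5) - 15) = -6/(-⅕*6 - 15) = -6/(-6/5 - 15) = -6/(-81/5) = -6*(-5/81) = 10/27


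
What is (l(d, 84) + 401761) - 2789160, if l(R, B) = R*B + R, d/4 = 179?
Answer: -2326539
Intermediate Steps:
d = 716 (d = 4*179 = 716)
l(R, B) = R + B*R (l(R, B) = B*R + R = R + B*R)
(l(d, 84) + 401761) - 2789160 = (716*(1 + 84) + 401761) - 2789160 = (716*85 + 401761) - 2789160 = (60860 + 401761) - 2789160 = 462621 - 2789160 = -2326539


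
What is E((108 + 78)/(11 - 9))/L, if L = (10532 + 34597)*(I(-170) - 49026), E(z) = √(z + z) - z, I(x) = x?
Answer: 31/740055428 - √186/2220166284 ≈ 3.5746e-8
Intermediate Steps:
E(z) = -z + √2*√z (E(z) = √(2*z) - z = √2*√z - z = -z + √2*√z)
L = -2220166284 (L = (10532 + 34597)*(-170 - 49026) = 45129*(-49196) = -2220166284)
E((108 + 78)/(11 - 9))/L = (-(108 + 78)/(11 - 9) + √2*√((108 + 78)/(11 - 9)))/(-2220166284) = (-186/2 + √2*√(186/2))*(-1/2220166284) = (-186/2 + √2*√(186*(½)))*(-1/2220166284) = (-1*93 + √2*√93)*(-1/2220166284) = (-93 + √186)*(-1/2220166284) = 31/740055428 - √186/2220166284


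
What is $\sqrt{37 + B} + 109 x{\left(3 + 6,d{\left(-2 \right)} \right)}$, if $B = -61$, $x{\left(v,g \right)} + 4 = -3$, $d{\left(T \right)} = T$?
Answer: $-763 + 2 i \sqrt{6} \approx -763.0 + 4.899 i$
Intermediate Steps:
$x{\left(v,g \right)} = -7$ ($x{\left(v,g \right)} = -4 - 3 = -7$)
$\sqrt{37 + B} + 109 x{\left(3 + 6,d{\left(-2 \right)} \right)} = \sqrt{37 - 61} + 109 \left(-7\right) = \sqrt{-24} - 763 = 2 i \sqrt{6} - 763 = -763 + 2 i \sqrt{6}$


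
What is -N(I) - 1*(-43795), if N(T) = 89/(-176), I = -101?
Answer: 7708009/176 ≈ 43796.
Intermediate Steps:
N(T) = -89/176 (N(T) = 89*(-1/176) = -89/176)
-N(I) - 1*(-43795) = -1*(-89/176) - 1*(-43795) = 89/176 + 43795 = 7708009/176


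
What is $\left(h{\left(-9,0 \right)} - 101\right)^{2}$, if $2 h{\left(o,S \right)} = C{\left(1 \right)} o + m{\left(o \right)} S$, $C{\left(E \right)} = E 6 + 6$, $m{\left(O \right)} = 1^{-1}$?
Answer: $24025$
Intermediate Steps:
$m{\left(O \right)} = 1$
$C{\left(E \right)} = 6 + 6 E$ ($C{\left(E \right)} = 6 E + 6 = 6 + 6 E$)
$h{\left(o,S \right)} = \frac{S}{2} + 6 o$ ($h{\left(o,S \right)} = \frac{\left(6 + 6 \cdot 1\right) o + 1 S}{2} = \frac{\left(6 + 6\right) o + S}{2} = \frac{12 o + S}{2} = \frac{S + 12 o}{2} = \frac{S}{2} + 6 o$)
$\left(h{\left(-9,0 \right)} - 101\right)^{2} = \left(\left(\frac{1}{2} \cdot 0 + 6 \left(-9\right)\right) - 101\right)^{2} = \left(\left(0 - 54\right) - 101\right)^{2} = \left(-54 - 101\right)^{2} = \left(-155\right)^{2} = 24025$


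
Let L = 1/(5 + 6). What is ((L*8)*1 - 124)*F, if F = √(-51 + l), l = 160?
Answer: -1356*√109/11 ≈ -1287.0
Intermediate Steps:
L = 1/11 ≈ 0.090909
F = √109 (F = √(-51 + 160) = √109 ≈ 10.440)
((L*8)*1 - 124)*F = (((1/11)*8)*1 - 124)*√109 = ((8/11)*1 - 124)*√109 = (8/11 - 124)*√109 = -1356*√109/11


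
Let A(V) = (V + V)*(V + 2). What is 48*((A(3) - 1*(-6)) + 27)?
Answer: 3024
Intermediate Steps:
A(V) = 2*V*(2 + V) (A(V) = (2*V)*(2 + V) = 2*V*(2 + V))
48*((A(3) - 1*(-6)) + 27) = 48*((2*3*(2 + 3) - 1*(-6)) + 27) = 48*((2*3*5 + 6) + 27) = 48*((30 + 6) + 27) = 48*(36 + 27) = 48*63 = 3024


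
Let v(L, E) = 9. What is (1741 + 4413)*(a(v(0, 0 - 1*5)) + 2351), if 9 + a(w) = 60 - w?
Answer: 14726522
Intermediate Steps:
a(w) = 51 - w (a(w) = -9 + (60 - w) = 51 - w)
(1741 + 4413)*(a(v(0, 0 - 1*5)) + 2351) = (1741 + 4413)*((51 - 1*9) + 2351) = 6154*((51 - 9) + 2351) = 6154*(42 + 2351) = 6154*2393 = 14726522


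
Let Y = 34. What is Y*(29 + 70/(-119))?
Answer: 966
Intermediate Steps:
Y*(29 + 70/(-119)) = 34*(29 + 70/(-119)) = 34*(29 + 70*(-1/119)) = 34*(29 - 10/17) = 34*(483/17) = 966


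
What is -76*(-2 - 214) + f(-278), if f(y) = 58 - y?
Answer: 16752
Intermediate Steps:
-76*(-2 - 214) + f(-278) = -76*(-2 - 214) + (58 - 1*(-278)) = -76*(-216) + (58 + 278) = 16416 + 336 = 16752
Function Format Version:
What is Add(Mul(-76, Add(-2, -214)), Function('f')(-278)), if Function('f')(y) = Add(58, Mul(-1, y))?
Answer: 16752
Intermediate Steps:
Add(Mul(-76, Add(-2, -214)), Function('f')(-278)) = Add(Mul(-76, Add(-2, -214)), Add(58, Mul(-1, -278))) = Add(Mul(-76, -216), Add(58, 278)) = Add(16416, 336) = 16752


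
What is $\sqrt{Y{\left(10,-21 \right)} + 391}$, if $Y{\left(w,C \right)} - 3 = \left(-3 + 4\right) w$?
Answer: $2 \sqrt{101} \approx 20.1$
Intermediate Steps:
$Y{\left(w,C \right)} = 3 + w$ ($Y{\left(w,C \right)} = 3 + \left(-3 + 4\right) w = 3 + 1 w = 3 + w$)
$\sqrt{Y{\left(10,-21 \right)} + 391} = \sqrt{\left(3 + 10\right) + 391} = \sqrt{13 + 391} = \sqrt{404} = 2 \sqrt{101}$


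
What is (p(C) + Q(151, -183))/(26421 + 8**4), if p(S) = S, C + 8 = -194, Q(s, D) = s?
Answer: -51/30517 ≈ -0.0016712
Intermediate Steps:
C = -202 (C = -8 - 194 = -202)
(p(C) + Q(151, -183))/(26421 + 8**4) = (-202 + 151)/(26421 + 8**4) = -51/(26421 + 4096) = -51/30517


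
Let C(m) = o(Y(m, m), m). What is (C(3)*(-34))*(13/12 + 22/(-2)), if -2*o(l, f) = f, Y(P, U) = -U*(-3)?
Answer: -2023/4 ≈ -505.75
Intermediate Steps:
Y(P, U) = 3*U
o(l, f) = -f/2
C(m) = -m/2
(C(3)*(-34))*(13/12 + 22/(-2)) = (-½*3*(-34))*(13/12 + 22/(-2)) = (-3/2*(-34))*(13*(1/12) + 22*(-½)) = 51*(13/12 - 11) = 51*(-119/12) = -2023/4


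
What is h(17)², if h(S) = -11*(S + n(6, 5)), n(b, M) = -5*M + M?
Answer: 1089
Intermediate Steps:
n(b, M) = -4*M
h(S) = 220 - 11*S (h(S) = -11*(S - 4*5) = -11*(S - 20) = -11*(-20 + S) = 220 - 11*S)
h(17)² = (220 - 11*17)² = (220 - 187)² = 33² = 1089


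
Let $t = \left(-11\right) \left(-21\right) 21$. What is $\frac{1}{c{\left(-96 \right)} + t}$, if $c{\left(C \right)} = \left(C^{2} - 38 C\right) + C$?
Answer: $\frac{1}{17619} \approx 5.6757 \cdot 10^{-5}$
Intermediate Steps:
$t = 4851$ ($t = 231 \cdot 21 = 4851$)
$c{\left(C \right)} = C^{2} - 37 C$
$\frac{1}{c{\left(-96 \right)} + t} = \frac{1}{- 96 \left(-37 - 96\right) + 4851} = \frac{1}{\left(-96\right) \left(-133\right) + 4851} = \frac{1}{12768 + 4851} = \frac{1}{17619}$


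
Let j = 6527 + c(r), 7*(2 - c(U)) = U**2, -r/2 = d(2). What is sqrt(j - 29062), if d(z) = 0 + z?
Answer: I*sqrt(1104229)/7 ≈ 150.12*I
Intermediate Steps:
d(z) = z
r = -4 (r = -2*2 = -4)
c(U) = 2 - U**2/7
j = 45687/7 (j = 6527 + (2 - 1/7*(-4)**2) = 6527 + (2 - 1/7*16) = 6527 + (2 - 16/7) = 6527 - 2/7 = 45687/7 ≈ 6526.7)
sqrt(j - 29062) = sqrt(45687/7 - 29062) = sqrt(-157747/7) = I*sqrt(1104229)/7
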